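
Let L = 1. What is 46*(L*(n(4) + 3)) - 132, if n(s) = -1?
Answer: -40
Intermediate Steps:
46*(L*(n(4) + 3)) - 132 = 46*(1*(-1 + 3)) - 132 = 46*(1*2) - 132 = 46*2 - 132 = 92 - 132 = -40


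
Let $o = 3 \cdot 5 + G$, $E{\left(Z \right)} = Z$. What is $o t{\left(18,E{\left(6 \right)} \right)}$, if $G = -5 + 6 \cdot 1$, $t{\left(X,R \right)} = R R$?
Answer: $576$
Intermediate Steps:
$t{\left(X,R \right)} = R^{2}$
$G = 1$ ($G = -5 + 6 = 1$)
$o = 16$ ($o = 3 \cdot 5 + 1 = 15 + 1 = 16$)
$o t{\left(18,E{\left(6 \right)} \right)} = 16 \cdot 6^{2} = 16 \cdot 36 = 576$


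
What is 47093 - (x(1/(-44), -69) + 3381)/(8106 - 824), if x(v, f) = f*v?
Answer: 15088825111/320408 ≈ 47093.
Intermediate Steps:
47093 - (x(1/(-44), -69) + 3381)/(8106 - 824) = 47093 - (-69/(-44) + 3381)/(8106 - 824) = 47093 - (-69*(-1/44) + 3381)/7282 = 47093 - (69/44 + 3381)/7282 = 47093 - 148833/(44*7282) = 47093 - 1*148833/320408 = 47093 - 148833/320408 = 15088825111/320408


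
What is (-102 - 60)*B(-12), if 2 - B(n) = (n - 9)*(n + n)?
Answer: 81324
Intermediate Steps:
B(n) = 2 - 2*n*(-9 + n) (B(n) = 2 - (n - 9)*(n + n) = 2 - (-9 + n)*2*n = 2 - 2*n*(-9 + n))
(-102 - 60)*B(-12) = (-102 - 60)*(2 - 2*(-12)² + 18*(-12)) = -162*(2 - 2*144 - 216) = -162*(2 - 288 - 216) = -162*(-502) = 81324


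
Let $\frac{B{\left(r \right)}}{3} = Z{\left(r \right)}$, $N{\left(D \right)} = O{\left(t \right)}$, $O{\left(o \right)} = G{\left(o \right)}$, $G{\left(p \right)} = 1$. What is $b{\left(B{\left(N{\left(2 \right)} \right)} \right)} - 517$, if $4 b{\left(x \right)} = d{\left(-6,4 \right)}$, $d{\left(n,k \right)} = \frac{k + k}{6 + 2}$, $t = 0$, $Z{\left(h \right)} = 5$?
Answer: $- \frac{2067}{4} \approx -516.75$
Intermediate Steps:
$O{\left(o \right)} = 1$
$N{\left(D \right)} = 1$
$d{\left(n,k \right)} = \frac{k}{4}$ ($d{\left(n,k \right)} = \frac{2 k}{8} = 2 k \frac{1}{8} = \frac{k}{4}$)
$B{\left(r \right)} = 15$ ($B{\left(r \right)} = 3 \cdot 5 = 15$)
$b{\left(x \right)} = \frac{1}{4}$ ($b{\left(x \right)} = \frac{\frac{1}{4} \cdot 4}{4} = \frac{1}{4} \cdot 1 = \frac{1}{4}$)
$b{\left(B{\left(N{\left(2 \right)} \right)} \right)} - 517 = \frac{1}{4} - 517 = - \frac{2067}{4}$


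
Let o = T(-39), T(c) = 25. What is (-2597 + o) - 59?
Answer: -2631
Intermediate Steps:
o = 25
(-2597 + o) - 59 = (-2597 + 25) - 59 = -2572 - 59 = -2631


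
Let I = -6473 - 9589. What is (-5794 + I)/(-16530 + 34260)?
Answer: -10928/8865 ≈ -1.2327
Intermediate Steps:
I = -16062
(-5794 + I)/(-16530 + 34260) = (-5794 - 16062)/(-16530 + 34260) = -21856/17730 = -21856*1/17730 = -10928/8865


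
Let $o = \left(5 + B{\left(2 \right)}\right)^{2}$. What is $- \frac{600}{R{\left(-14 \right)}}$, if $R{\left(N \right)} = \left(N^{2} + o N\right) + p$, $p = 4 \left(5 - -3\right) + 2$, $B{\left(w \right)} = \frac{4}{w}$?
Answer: $\frac{25}{19} \approx 1.3158$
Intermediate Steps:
$p = 34$ ($p = 4 \left(5 + 3\right) + 2 = 4 \cdot 8 + 2 = 32 + 2 = 34$)
$o = 49$ ($o = \left(5 + \frac{4}{2}\right)^{2} = \left(5 + 4 \cdot \frac{1}{2}\right)^{2} = \left(5 + 2\right)^{2} = 7^{2} = 49$)
$R{\left(N \right)} = 34 + N^{2} + 49 N$ ($R{\left(N \right)} = \left(N^{2} + 49 N\right) + 34 = 34 + N^{2} + 49 N$)
$- \frac{600}{R{\left(-14 \right)}} = - \frac{600}{34 + \left(-14\right)^{2} + 49 \left(-14\right)} = - \frac{600}{34 + 196 - 686} = - \frac{600}{-456} = \left(-600\right) \left(- \frac{1}{456}\right) = \frac{25}{19}$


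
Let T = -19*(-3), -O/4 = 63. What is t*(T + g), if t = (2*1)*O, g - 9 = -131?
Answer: 32760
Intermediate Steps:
O = -252 (O = -4*63 = -252)
g = -122 (g = 9 - 131 = -122)
t = -504 (t = (2*1)*(-252) = 2*(-252) = -504)
T = 57
t*(T + g) = -504*(57 - 122) = -504*(-65) = 32760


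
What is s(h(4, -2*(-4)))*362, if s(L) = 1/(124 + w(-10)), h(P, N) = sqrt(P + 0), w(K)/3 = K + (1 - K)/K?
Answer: 3620/907 ≈ 3.9912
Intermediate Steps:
w(K) = 3*K + 3*(1 - K)/K (w(K) = 3*(K + (1 - K)/K) = 3*K + 3*(1 - K)/K)
h(P, N) = sqrt(P)
s(L) = 10/907 (s(L) = 1/(124 + (-3 + 3*(-10) + 3/(-10))) = 1/(124 + (-3 - 30 + 3*(-1/10))) = 1/(124 + (-3 - 30 - 3/10)) = 1/(124 - 333/10) = 1/(907/10) = 10/907)
s(h(4, -2*(-4)))*362 = (10/907)*362 = 3620/907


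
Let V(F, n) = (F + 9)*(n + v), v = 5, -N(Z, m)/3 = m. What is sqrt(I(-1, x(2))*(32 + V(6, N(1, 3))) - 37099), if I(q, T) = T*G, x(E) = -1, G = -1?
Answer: I*sqrt(37127) ≈ 192.68*I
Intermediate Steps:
N(Z, m) = -3*m
V(F, n) = (5 + n)*(9 + F) (V(F, n) = (F + 9)*(n + 5) = (9 + F)*(5 + n) = (5 + n)*(9 + F))
I(q, T) = -T (I(q, T) = T*(-1) = -T)
sqrt(I(-1, x(2))*(32 + V(6, N(1, 3))) - 37099) = sqrt((-1*(-1))*(32 + (45 + 5*6 + 9*(-3*3) + 6*(-3*3))) - 37099) = sqrt(1*(32 + (45 + 30 + 9*(-9) + 6*(-9))) - 37099) = sqrt(1*(32 + (45 + 30 - 81 - 54)) - 37099) = sqrt(1*(32 - 60) - 37099) = sqrt(1*(-28) - 37099) = sqrt(-28 - 37099) = sqrt(-37127) = I*sqrt(37127)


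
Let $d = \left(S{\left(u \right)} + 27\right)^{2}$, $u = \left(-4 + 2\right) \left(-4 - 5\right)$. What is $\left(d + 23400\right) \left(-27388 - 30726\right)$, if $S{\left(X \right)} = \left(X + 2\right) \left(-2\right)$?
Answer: $-1369688866$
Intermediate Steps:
$u = 18$ ($u = \left(-2\right) \left(-9\right) = 18$)
$S{\left(X \right)} = -4 - 2 X$ ($S{\left(X \right)} = \left(2 + X\right) \left(-2\right) = -4 - 2 X$)
$d = 169$ ($d = \left(\left(-4 - 36\right) + 27\right)^{2} = \left(-40 + 27\right)^{2} = \left(-13\right)^{2} = 169$)
$\left(d + 23400\right) \left(-27388 - 30726\right) = \left(169 + 23400\right) \left(-27388 - 30726\right) = 23569 \left(-58114\right) = -1369688866$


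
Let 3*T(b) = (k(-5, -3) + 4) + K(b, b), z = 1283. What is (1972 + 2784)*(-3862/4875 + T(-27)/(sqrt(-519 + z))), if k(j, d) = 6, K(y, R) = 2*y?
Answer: -18367672/4875 - 104632*sqrt(191)/573 ≈ -6291.4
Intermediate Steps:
T(b) = 10/3 + 2*b/3 (T(b) = ((6 + 4) + 2*b)/3 = (10 + 2*b)/3 = 10/3 + 2*b/3)
(1972 + 2784)*(-3862/4875 + T(-27)/(sqrt(-519 + z))) = (1972 + 2784)*(-3862/4875 + (10/3 + (2/3)*(-27))/(sqrt(-519 + 1283))) = 4756*(-3862*1/4875 + (10/3 - 18)/(sqrt(764))) = 4756*(-3862/4875 - 44*sqrt(191)/382/3) = 4756*(-3862/4875 - 22*sqrt(191)/573) = -18367672/4875 - 104632*sqrt(191)/573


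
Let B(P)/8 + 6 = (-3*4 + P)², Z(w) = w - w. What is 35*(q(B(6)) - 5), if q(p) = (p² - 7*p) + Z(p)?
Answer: 1957025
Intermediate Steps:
Z(w) = 0
B(P) = -48 + 8*(-12 + P)² (B(P) = -48 + 8*(-3*4 + P)² = -48 + 8*(-12 + P)²)
q(p) = p² - 7*p (q(p) = (p² - 7*p) + 0 = p² - 7*p)
35*(q(B(6)) - 5) = 35*((-48 + 8*(-12 + 6)²)*(-7 + (-48 + 8*(-12 + 6)²)) - 5) = 35*((-48 + 8*(-6)²)*(-7 + (-48 + 8*(-6)²)) - 5) = 35*((-48 + 8*36)*(-7 + (-48 + 8*36)) - 5) = 35*((-48 + 288)*(-7 + (-48 + 288)) - 5) = 35*(240*(-7 + 240) - 5) = 35*(240*233 - 5) = 35*(55920 - 5) = 35*55915 = 1957025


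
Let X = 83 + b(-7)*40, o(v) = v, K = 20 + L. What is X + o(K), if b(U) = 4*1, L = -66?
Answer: 197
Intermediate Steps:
K = -46 (K = 20 - 66 = -46)
b(U) = 4
X = 243 (X = 83 + 4*40 = 83 + 160 = 243)
X + o(K) = 243 - 46 = 197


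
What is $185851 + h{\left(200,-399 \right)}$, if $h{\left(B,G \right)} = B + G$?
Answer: $185652$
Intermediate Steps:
$185851 + h{\left(200,-399 \right)} = 185851 + \left(200 - 399\right) = 185851 - 199 = 185652$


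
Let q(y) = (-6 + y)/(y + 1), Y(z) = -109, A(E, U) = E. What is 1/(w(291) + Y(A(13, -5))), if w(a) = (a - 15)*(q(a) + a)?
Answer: 73/5874776 ≈ 1.2426e-5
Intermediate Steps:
q(y) = (-6 + y)/(1 + y)
w(a) = (-15 + a)*(a + (-6 + a)/(1 + a)) (w(a) = (a - 15)*((-6 + a)/(1 + a) + a) = (-15 + a)*(a + (-6 + a)/(1 + a)))
1/(w(291) + Y(A(13, -5))) = 1/((90 + 291³ - 36*291 - 13*291²)/(1 + 291) - 109) = 1/((90 + 24642171 - 10476 - 13*84681)/292 - 109) = 1/((90 + 24642171 - 10476 - 1100853)/292 - 109) = 1/((1/292)*23530932 - 109) = 1/(5882733/73 - 109) = 1/(5874776/73) = 73/5874776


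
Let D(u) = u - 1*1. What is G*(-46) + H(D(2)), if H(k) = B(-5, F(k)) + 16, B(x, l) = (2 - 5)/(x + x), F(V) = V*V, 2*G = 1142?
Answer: -262497/10 ≈ -26250.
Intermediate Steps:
G = 571 (G = (½)*1142 = 571)
D(u) = -1 + u (D(u) = u - 1 = -1 + u)
F(V) = V²
B(x, l) = -3/(2*x) (B(x, l) = -3*1/(2*x) = -3/(2*x))
H(k) = 163/10 (H(k) = -3/2/(-5) + 16 = -3/2*(-⅕) + 16 = 3/10 + 16 = 163/10)
G*(-46) + H(D(2)) = 571*(-46) + 163/10 = -26266 + 163/10 = -262497/10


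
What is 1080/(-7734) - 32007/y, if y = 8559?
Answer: -14265881/3677517 ≈ -3.8792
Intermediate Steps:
1080/(-7734) - 32007/y = 1080/(-7734) - 32007/8559 = 1080*(-1/7734) - 32007*1/8559 = -180/1289 - 10669/2853 = -14265881/3677517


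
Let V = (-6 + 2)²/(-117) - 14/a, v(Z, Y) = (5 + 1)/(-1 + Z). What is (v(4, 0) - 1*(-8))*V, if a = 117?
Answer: -100/39 ≈ -2.5641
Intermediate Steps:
v(Z, Y) = 6/(-1 + Z)
V = -10/39 (V = (-6 + 2)²/(-117) - 14/117 = (-4)²*(-1/117) - 14*1/117 = 16*(-1/117) - 14/117 = -16/117 - 14/117 = -10/39 ≈ -0.25641)
(v(4, 0) - 1*(-8))*V = (6/(-1 + 4) - 1*(-8))*(-10/39) = (6/3 + 8)*(-10/39) = (6*(⅓) + 8)*(-10/39) = (2 + 8)*(-10/39) = 10*(-10/39) = -100/39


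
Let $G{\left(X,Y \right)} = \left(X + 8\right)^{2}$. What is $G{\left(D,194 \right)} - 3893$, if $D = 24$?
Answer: $-2869$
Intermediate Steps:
$G{\left(X,Y \right)} = \left(8 + X\right)^{2}$
$G{\left(D,194 \right)} - 3893 = \left(8 + 24\right)^{2} - 3893 = 32^{2} - 3893 = 1024 - 3893 = -2869$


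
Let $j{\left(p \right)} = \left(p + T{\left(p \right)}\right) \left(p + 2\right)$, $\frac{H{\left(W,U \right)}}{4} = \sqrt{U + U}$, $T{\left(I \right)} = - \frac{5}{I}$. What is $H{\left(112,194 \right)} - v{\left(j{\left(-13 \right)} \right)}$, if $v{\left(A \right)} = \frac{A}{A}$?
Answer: $-1 + 8 \sqrt{97} \approx 77.791$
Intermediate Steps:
$H{\left(W,U \right)} = 4 \sqrt{2} \sqrt{U}$ ($H{\left(W,U \right)} = 4 \sqrt{U + U} = 4 \sqrt{2 U} = 4 \sqrt{2} \sqrt{U}$)
$j{\left(p \right)} = \left(2 + p\right) \left(p - \frac{5}{p}\right)$ ($j{\left(p \right)} = \left(p - \frac{5}{p}\right) \left(p + 2\right) = \left(p - \frac{5}{p}\right) \left(2 + p\right) = \left(2 + p\right) \left(p - \frac{5}{p}\right)$)
$v{\left(A \right)} = 1$
$H{\left(112,194 \right)} - v{\left(j{\left(-13 \right)} \right)} = 4 \sqrt{2} \sqrt{194} - 1 = 8 \sqrt{97} - 1 = -1 + 8 \sqrt{97}$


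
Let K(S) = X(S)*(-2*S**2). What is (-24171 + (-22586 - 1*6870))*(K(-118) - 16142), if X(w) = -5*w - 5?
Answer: 874507394194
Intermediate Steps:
X(w) = -5 - 5*w
K(S) = -2*S**2*(-5 - 5*S) (K(S) = (-5 - 5*S)*(-2*S**2) = -2*S**2*(-5 - 5*S))
(-24171 + (-22586 - 1*6870))*(K(-118) - 16142) = (-24171 + (-22586 - 1*6870))*(10*(-118)**2*(1 - 118) - 16142) = (-24171 + (-22586 - 6870))*(10*13924*(-117) - 16142) = (-24171 - 29456)*(-16291080 - 16142) = -53627*(-16307222) = 874507394194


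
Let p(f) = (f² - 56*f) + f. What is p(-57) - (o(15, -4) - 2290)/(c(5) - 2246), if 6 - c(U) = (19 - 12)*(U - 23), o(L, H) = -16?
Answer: 6746735/1057 ≈ 6382.9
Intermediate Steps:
c(U) = 167 - 7*U (c(U) = 6 - (19 - 12)*(U - 23) = 6 - 7*(-23 + U) = 6 - (-161 + 7*U) = 6 + (161 - 7*U) = 167 - 7*U)
p(f) = f² - 55*f
p(-57) - (o(15, -4) - 2290)/(c(5) - 2246) = -57*(-55 - 57) - (-16 - 2290)/((167 - 7*5) - 2246) = -57*(-112) - (-2306)/((167 - 35) - 2246) = 6384 - (-2306)/(132 - 2246) = 6384 - (-2306)/(-2114) = 6384 - (-2306)*(-1)/2114 = 6384 - 1*1153/1057 = 6384 - 1153/1057 = 6746735/1057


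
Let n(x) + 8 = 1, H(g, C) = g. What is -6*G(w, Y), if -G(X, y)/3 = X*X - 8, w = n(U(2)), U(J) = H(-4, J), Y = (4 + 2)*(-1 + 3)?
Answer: 738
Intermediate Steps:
Y = 12 (Y = 6*2 = 12)
U(J) = -4
n(x) = -7 (n(x) = -8 + 1 = -7)
w = -7
G(X, y) = 24 - 3*X² (G(X, y) = -3*(X*X - 8) = -3*(X² - 8) = -3*(-8 + X²) = 24 - 3*X²)
-6*G(w, Y) = -6*(24 - 3*(-7)²) = -6*(24 - 3*49) = -6*(24 - 147) = -6*(-123) = 738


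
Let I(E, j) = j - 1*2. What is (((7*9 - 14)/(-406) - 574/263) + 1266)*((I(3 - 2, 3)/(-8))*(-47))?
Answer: 905992257/122032 ≈ 7424.2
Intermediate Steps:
I(E, j) = -2 + j (I(E, j) = j - 2 = -2 + j)
(((7*9 - 14)/(-406) - 574/263) + 1266)*((I(3 - 2, 3)/(-8))*(-47)) = (((7*9 - 14)/(-406) - 574/263) + 1266)*(((-2 + 3)/(-8))*(-47)) = (((63 - 14)*(-1/406) - 574*1/263) + 1266)*((1*(-⅛))*(-47)) = ((49*(-1/406) - 574/263) + 1266)*(-⅛*(-47)) = ((-7/58 - 574/263) + 1266)*(47/8) = (-35133/15254 + 1266)*(47/8) = (19276431/15254)*(47/8) = 905992257/122032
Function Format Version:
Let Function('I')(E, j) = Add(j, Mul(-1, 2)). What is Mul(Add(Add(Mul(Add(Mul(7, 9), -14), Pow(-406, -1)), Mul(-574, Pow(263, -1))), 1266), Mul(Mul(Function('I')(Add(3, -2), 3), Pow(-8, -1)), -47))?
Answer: Rational(905992257, 122032) ≈ 7424.2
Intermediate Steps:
Function('I')(E, j) = Add(-2, j) (Function('I')(E, j) = Add(j, -2) = Add(-2, j))
Mul(Add(Add(Mul(Add(Mul(7, 9), -14), Pow(-406, -1)), Mul(-574, Pow(263, -1))), 1266), Mul(Mul(Function('I')(Add(3, -2), 3), Pow(-8, -1)), -47)) = Mul(Add(Add(Mul(Add(Mul(7, 9), -14), Pow(-406, -1)), Mul(-574, Pow(263, -1))), 1266), Mul(Mul(Add(-2, 3), Pow(-8, -1)), -47)) = Mul(Add(Add(Mul(Add(63, -14), Rational(-1, 406)), Mul(-574, Rational(1, 263))), 1266), Mul(Mul(1, Rational(-1, 8)), -47)) = Mul(Add(Add(Mul(49, Rational(-1, 406)), Rational(-574, 263)), 1266), Mul(Rational(-1, 8), -47)) = Mul(Add(Add(Rational(-7, 58), Rational(-574, 263)), 1266), Rational(47, 8)) = Mul(Add(Rational(-35133, 15254), 1266), Rational(47, 8)) = Mul(Rational(19276431, 15254), Rational(47, 8)) = Rational(905992257, 122032)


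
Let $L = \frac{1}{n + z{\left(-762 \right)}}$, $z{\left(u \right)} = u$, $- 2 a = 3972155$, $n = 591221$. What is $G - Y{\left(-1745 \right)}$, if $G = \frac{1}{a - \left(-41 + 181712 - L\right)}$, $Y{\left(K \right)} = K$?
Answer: $\frac{4467083473165227}{2559933223121} \approx 1745.0$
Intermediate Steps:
$a = - \frac{3972155}{2}$ ($a = \left(- \frac{1}{2}\right) 3972155 = - \frac{3972155}{2} \approx -1.9861 \cdot 10^{6}$)
$L = \frac{1}{590459}$ ($L = \frac{1}{591221 - 762} = \frac{1}{590459} \approx 1.6936 \cdot 10^{-6}$)
$G = - \frac{1180918}{2559933223121}$ ($G = \frac{1}{- \frac{3972155}{2} + \left(\frac{1}{590459} - \left(-41 - -181712\right)\right)} = \frac{1}{- \frac{3972155}{2} + \left(\frac{1}{590459} - \left(-41 + 181712\right)\right)} = \frac{1}{- \frac{3972155}{2} + \left(\frac{1}{590459} - 181671\right)} = \frac{1}{- \frac{3972155}{2} - \frac{107269276988}{590459}} = \frac{1}{- \frac{2559933223121}{1180918}} = - \frac{1180918}{2559933223121} \approx -4.6131 \cdot 10^{-7}$)
$G - Y{\left(-1745 \right)} = - \frac{1180918}{2559933223121} - -1745 = - \frac{1180918}{2559933223121} + 1745 = \frac{4467083473165227}{2559933223121}$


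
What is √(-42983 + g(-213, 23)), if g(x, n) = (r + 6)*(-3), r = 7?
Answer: 7*I*√878 ≈ 207.42*I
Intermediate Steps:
g(x, n) = -39 (g(x, n) = (7 + 6)*(-3) = 13*(-3) = -39)
√(-42983 + g(-213, 23)) = √(-42983 - 39) = √(-43022) = 7*I*√878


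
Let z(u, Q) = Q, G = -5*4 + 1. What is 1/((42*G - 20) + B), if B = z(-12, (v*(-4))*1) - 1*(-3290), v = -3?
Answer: 1/2484 ≈ 0.00040258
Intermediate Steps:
G = -19 (G = -20 + 1 = -19)
B = 3302 (B = -3*(-4)*1 - 1*(-3290) = 12*1 + 3290 = 12 + 3290 = 3302)
1/((42*G - 20) + B) = 1/((42*(-19) - 20) + 3302) = 1/((-798 - 20) + 3302) = 1/(-818 + 3302) = 1/2484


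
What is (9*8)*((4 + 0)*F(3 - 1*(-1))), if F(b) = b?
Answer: 1152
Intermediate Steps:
(9*8)*((4 + 0)*F(3 - 1*(-1))) = (9*8)*((4 + 0)*(3 - 1*(-1))) = 72*(4*(3 + 1)) = 72*(4*4) = 72*16 = 1152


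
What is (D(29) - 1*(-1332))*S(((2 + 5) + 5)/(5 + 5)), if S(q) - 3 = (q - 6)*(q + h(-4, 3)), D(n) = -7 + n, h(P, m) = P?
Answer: 556494/25 ≈ 22260.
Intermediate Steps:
S(q) = 3 + (-6 + q)*(-4 + q) (S(q) = 3 + (q - 6)*(q - 4) = 3 + (-6 + q)*(-4 + q))
(D(29) - 1*(-1332))*S(((2 + 5) + 5)/(5 + 5)) = ((-7 + 29) - 1*(-1332))*(27 + (((2 + 5) + 5)/(5 + 5))**2 - 10*((2 + 5) + 5)/(5 + 5)) = (22 + 1332)*(27 + ((7 + 5)/10)**2 - 10*(7 + 5)/10) = 1354*(27 + (12*(1/10))**2 - 120/10) = 1354*(27 + (6/5)**2 - 10*6/5) = 1354*(27 + 36/25 - 12) = 1354*(411/25) = 556494/25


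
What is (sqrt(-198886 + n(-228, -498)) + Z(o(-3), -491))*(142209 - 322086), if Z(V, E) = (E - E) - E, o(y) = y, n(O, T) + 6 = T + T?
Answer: -88319607 - 22304748*I*sqrt(13) ≈ -8.832e+7 - 8.0421e+7*I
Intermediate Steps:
n(O, T) = -6 + 2*T (n(O, T) = -6 + (T + T) = -6 + 2*T)
Z(V, E) = -E (Z(V, E) = 0 - E = -E)
(sqrt(-198886 + n(-228, -498)) + Z(o(-3), -491))*(142209 - 322086) = (sqrt(-198886 + (-6 + 2*(-498))) - 1*(-491))*(142209 - 322086) = (sqrt(-198886 + (-6 - 996)) + 491)*(-179877) = (sqrt(-198886 - 1002) + 491)*(-179877) = (sqrt(-199888) + 491)*(-179877) = (124*I*sqrt(13) + 491)*(-179877) = (491 + 124*I*sqrt(13))*(-179877) = -88319607 - 22304748*I*sqrt(13)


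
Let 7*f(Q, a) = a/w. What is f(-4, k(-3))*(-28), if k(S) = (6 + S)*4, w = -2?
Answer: 24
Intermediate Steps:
k(S) = 24 + 4*S
f(Q, a) = -a/14 (f(Q, a) = (a/(-2))/7 = (a*(-½))/7 = (-a/2)/7 = -a/14)
f(-4, k(-3))*(-28) = -(24 + 4*(-3))/14*(-28) = -(24 - 12)/14*(-28) = -1/14*12*(-28) = -6/7*(-28) = 24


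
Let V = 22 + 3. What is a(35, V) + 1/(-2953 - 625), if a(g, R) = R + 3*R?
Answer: 357799/3578 ≈ 100.00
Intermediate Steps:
V = 25
a(g, R) = 4*R
a(35, V) + 1/(-2953 - 625) = 4*25 + 1/(-2953 - 625) = 100 + 1/(-3578) = 100 - 1/3578 = 357799/3578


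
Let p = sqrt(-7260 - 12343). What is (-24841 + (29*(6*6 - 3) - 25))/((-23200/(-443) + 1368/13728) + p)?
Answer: -80550969844051564/1435473807305849 + 1535185720097744*I*sqrt(19603)/1435473807305849 ≈ -56.115 + 149.74*I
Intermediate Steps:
p = I*sqrt(19603) (p = sqrt(-19603) = I*sqrt(19603) ≈ 140.01*I)
(-24841 + (29*(6*6 - 3) - 25))/((-23200/(-443) + 1368/13728) + p) = (-24841 + (29*(6*6 - 3) - 25))/((-23200/(-443) + 1368/13728) + I*sqrt(19603)) = (-24841 + (29*(36 - 3) - 25))/((-23200*(-1/443) + 1368*(1/13728)) + I*sqrt(19603)) = (-24841 + (29*33 - 25))/((23200/443 + 57/572) + I*sqrt(19603)) = (-24841 + (957 - 25))/(13295651/253396 + I*sqrt(19603)) = (-24841 + 932)/(13295651/253396 + I*sqrt(19603)) = -23909/(13295651/253396 + I*sqrt(19603))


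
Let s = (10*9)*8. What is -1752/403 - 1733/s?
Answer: -1959839/290160 ≈ -6.7543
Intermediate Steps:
s = 720 (s = 90*8 = 720)
-1752/403 - 1733/s = -1752/403 - 1733/720 = -1959839/290160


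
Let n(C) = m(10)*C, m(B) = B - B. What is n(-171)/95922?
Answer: 0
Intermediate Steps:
m(B) = 0
n(C) = 0 (n(C) = 0*C = 0)
n(-171)/95922 = 0/95922 = 0*(1/95922) = 0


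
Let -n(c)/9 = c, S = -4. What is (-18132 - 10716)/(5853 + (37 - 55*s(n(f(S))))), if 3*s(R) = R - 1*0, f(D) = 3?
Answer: -28848/6385 ≈ -4.5181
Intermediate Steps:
n(c) = -9*c
s(R) = R/3 (s(R) = (R - 1*0)/3 = (R + 0)/3 = R/3)
(-18132 - 10716)/(5853 + (37 - 55*s(n(f(S))))) = (-18132 - 10716)/(5853 + (37 - 55*(-9*3)/3)) = -28848/(5853 + (37 - 55*(-27)/3)) = -28848/(5853 + (37 - 55*(-9))) = -28848/(5853 + (37 + 495)) = -28848/(5853 + 532) = -28848/6385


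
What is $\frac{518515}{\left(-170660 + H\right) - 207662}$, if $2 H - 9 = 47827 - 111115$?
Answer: $- \frac{1037030}{819923} \approx -1.2648$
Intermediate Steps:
$H = - \frac{63279}{2}$ ($H = \frac{9}{2} + \frac{47827 - 111115}{2} = \frac{9}{2} + \frac{1}{2} \left(-63288\right) = \frac{9}{2} - 31644 = - \frac{63279}{2} \approx -31640.0$)
$\frac{518515}{\left(-170660 + H\right) - 207662} = \frac{518515}{\left(-170660 - \frac{63279}{2}\right) - 207662} = \frac{518515}{- \frac{404599}{2} - 207662} = \frac{518515}{- \frac{819923}{2}} = 518515 \left(- \frac{2}{819923}\right) = - \frac{1037030}{819923}$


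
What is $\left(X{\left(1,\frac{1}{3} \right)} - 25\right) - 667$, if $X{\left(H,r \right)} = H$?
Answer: $-691$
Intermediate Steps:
$\left(X{\left(1,\frac{1}{3} \right)} - 25\right) - 667 = \left(1 - 25\right) - 667 = -24 - 667 = -691$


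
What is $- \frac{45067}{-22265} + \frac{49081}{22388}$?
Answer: $\frac{2101748461}{498468820} \approx 4.2164$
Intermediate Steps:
$- \frac{45067}{-22265} + \frac{49081}{22388} = \left(-45067\right) \left(- \frac{1}{22265}\right) + 49081 \cdot \frac{1}{22388} = \frac{45067}{22265} + \frac{49081}{22388} = \frac{2101748461}{498468820}$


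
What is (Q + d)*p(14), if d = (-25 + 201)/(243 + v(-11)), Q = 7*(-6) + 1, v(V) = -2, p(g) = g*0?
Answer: 0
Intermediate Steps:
p(g) = 0
Q = -41 (Q = -42 + 1 = -41)
d = 176/241 (d = (-25 + 201)/(243 - 2) = 176/241 ≈ 0.73029)
(Q + d)*p(14) = (-41 + 176/241)*0 = -9705/241*0 = 0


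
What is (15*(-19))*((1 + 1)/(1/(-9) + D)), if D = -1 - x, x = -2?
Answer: -2565/4 ≈ -641.25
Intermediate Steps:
D = 1 (D = -1 - 1*(-2) = -1 + 2 = 1)
(15*(-19))*((1 + 1)/(1/(-9) + D)) = (15*(-19))*((1 + 1)/(1/(-9) + 1)) = -570/(-⅑ + 1) = -570/8/9 = -570*9/8 = -285*9/4 = -2565/4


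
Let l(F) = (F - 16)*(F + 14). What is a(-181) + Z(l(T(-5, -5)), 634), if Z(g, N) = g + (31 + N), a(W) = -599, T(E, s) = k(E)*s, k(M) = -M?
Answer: 517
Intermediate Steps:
T(E, s) = -E*s (T(E, s) = (-E)*s = -E*s)
l(F) = (-16 + F)*(14 + F)
Z(g, N) = 31 + N + g
a(-181) + Z(l(T(-5, -5)), 634) = -599 + (31 + 634 + (-224 + (-1*(-5)*(-5))² - (-2)*(-5)*(-5))) = -599 + (31 + 634 + (-224 + (-25)² - 2*(-25))) = -599 + (31 + 634 + (-224 + 625 + 50)) = -599 + (31 + 634 + 451) = -599 + 1116 = 517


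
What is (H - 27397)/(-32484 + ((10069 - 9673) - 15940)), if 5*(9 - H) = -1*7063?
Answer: 129877/240140 ≈ 0.54084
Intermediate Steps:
H = 7108/5 (H = 9 - (-1)*7063/5 = 9 - ⅕*(-7063) = 9 + 7063/5 = 7108/5 ≈ 1421.6)
(H - 27397)/(-32484 + ((10069 - 9673) - 15940)) = (7108/5 - 27397)/(-32484 + ((10069 - 9673) - 15940)) = -129877/(5*(-32484 + (396 - 15940))) = -129877/(5*(-32484 - 15544)) = -129877/5/(-48028) = -129877/5*(-1/48028) = 129877/240140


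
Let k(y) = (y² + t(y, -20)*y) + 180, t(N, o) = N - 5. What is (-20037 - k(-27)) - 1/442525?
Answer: -9651470251/442525 ≈ -21810.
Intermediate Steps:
t(N, o) = -5 + N
k(y) = 180 + y² + y*(-5 + y) (k(y) = (y² + (-5 + y)*y) + 180 = (y² + y*(-5 + y)) + 180 = 180 + y² + y*(-5 + y))
(-20037 - k(-27)) - 1/442525 = (-20037 - (180 + (-27)² - 27*(-5 - 27))) - 1/442525 = (-20037 - (180 + 729 - 27*(-32))) - 1*1/442525 = (-20037 - (180 + 729 + 864)) - 1/442525 = (-20037 - 1*1773) - 1/442525 = (-20037 - 1773) - 1/442525 = -21810 - 1/442525 = -9651470251/442525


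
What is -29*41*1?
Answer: -1189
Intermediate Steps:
-29*41*1 = -1189*1 = -1189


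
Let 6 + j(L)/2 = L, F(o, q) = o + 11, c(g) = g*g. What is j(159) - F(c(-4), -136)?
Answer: 279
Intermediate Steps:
c(g) = g²
F(o, q) = 11 + o
j(L) = -12 + 2*L
j(159) - F(c(-4), -136) = (-12 + 2*159) - (11 + (-4)²) = (-12 + 318) - (11 + 16) = 306 - 1*27 = 306 - 27 = 279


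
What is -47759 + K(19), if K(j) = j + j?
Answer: -47721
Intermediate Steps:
K(j) = 2*j
-47759 + K(19) = -47759 + 2*19 = -47759 + 38 = -47721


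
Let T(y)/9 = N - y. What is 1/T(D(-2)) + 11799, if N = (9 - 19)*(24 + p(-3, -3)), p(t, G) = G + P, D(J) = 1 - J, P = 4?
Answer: 26866322/2277 ≈ 11799.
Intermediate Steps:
p(t, G) = 4 + G (p(t, G) = G + 4 = 4 + G)
N = -250 (N = (9 - 19)*(24 + (4 - 3)) = -10*(24 + 1) = -10*25 = -250)
T(y) = -2250 - 9*y (T(y) = 9*(-250 - y) = -2250 - 9*y)
1/T(D(-2)) + 11799 = 1/(-2250 - 9*(1 - 1*(-2))) + 11799 = 1/(-2250 - 9*(1 + 2)) + 11799 = 1/(-2250 - 9*3) + 11799 = 1/(-2250 - 27) + 11799 = 1/(-2277) + 11799 = -1/2277 + 11799 = 26866322/2277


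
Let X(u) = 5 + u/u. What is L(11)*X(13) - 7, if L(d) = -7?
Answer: -49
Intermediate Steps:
X(u) = 6 (X(u) = 5 + 1 = 6)
L(11)*X(13) - 7 = -7*6 - 7 = -42 - 7 = -49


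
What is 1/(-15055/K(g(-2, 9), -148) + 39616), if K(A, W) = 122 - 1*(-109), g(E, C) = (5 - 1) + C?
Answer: 231/9136241 ≈ 2.5284e-5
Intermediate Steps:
g(E, C) = 4 + C
K(A, W) = 231 (K(A, W) = 122 + 109 = 231)
1/(-15055/K(g(-2, 9), -148) + 39616) = 1/(-15055/231 + 39616) = 1/(9136241/231) = 231/9136241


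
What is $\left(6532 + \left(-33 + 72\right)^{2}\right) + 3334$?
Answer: $11387$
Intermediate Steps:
$\left(6532 + \left(-33 + 72\right)^{2}\right) + 3334 = \left(6532 + 39^{2}\right) + 3334 = \left(6532 + 1521\right) + 3334 = 8053 + 3334 = 11387$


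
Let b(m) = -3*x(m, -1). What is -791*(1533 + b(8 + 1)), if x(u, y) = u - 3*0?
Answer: -1191246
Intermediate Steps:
x(u, y) = u (x(u, y) = u - 1*0 = u + 0 = u)
b(m) = -3*m
-791*(1533 + b(8 + 1)) = -791*(1533 - 3*(8 + 1)) = -791*(1533 - 3*9) = -791*(1533 - 27) = -791*1506 = -1191246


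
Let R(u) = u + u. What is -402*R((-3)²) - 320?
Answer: -7556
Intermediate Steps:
R(u) = 2*u
-402*R((-3)²) - 320 = -804*(-3)² - 320 = -804*9 - 320 = -402*18 - 320 = -7236 - 320 = -7556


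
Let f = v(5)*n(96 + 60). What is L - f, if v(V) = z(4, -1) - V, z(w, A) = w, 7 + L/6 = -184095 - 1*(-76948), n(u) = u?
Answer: -642768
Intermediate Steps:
L = -642924 (L = -42 + 6*(-184095 - 1*(-76948)) = -42 + 6*(-184095 + 76948) = -42 + 6*(-107147) = -42 - 642882 = -642924)
v(V) = 4 - V
f = -156 (f = (4 - 1*5)*(96 + 60) = (4 - 5)*156 = -1*156 = -156)
L - f = -642924 - 1*(-156) = -642924 + 156 = -642768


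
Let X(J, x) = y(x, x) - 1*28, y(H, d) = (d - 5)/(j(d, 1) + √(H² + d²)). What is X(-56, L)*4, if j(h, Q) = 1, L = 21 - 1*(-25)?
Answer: -474036/4231 + 7544*√2/4231 ≈ -109.52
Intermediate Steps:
L = 46 (L = 21 + 25 = 46)
y(H, d) = (-5 + d)/(1 + √(H² + d²)) (y(H, d) = (d - 5)/(1 + √(H² + d²)) = (-5 + d)/(1 + √(H² + d²)))
X(J, x) = -28 + (-5 + x)/(1 + √2*√(x²)) (X(J, x) = (-5 + x)/(1 + √(x² + x²)) - 1*28 = (-5 + x)/(1 + √(2*x²)) - 28 = (-5 + x)/(1 + √2*√(x²)) - 28 = -28 + (-5 + x)/(1 + √2*√(x²)))
X(-56, L)*4 = (-28 + (-5 + 46)/(1 + √2*√(46²)))*4 = (-28 + 41/(1 + √2*√2116))*4 = (-28 + 41/(1 + √2*46))*4 = (-28 + 41/(1 + 46*√2))*4 = -112 + 164/(1 + 46*√2)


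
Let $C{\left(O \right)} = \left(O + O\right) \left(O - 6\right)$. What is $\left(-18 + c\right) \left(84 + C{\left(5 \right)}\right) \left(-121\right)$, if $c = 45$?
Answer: $-241758$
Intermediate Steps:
$C{\left(O \right)} = 2 O \left(-6 + O\right)$
$\left(-18 + c\right) \left(84 + C{\left(5 \right)}\right) \left(-121\right) = \left(-18 + 45\right) \left(84 + 2 \cdot 5 \left(-6 + 5\right)\right) \left(-121\right) = 27 \left(84 + 2 \cdot 5 \left(-1\right)\right) \left(-121\right) = 27 \left(84 - 10\right) \left(-121\right) = 27 \cdot 74 \left(-121\right) = 1998 \left(-121\right) = -241758$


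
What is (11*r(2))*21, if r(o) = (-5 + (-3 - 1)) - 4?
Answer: -3003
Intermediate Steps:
r(o) = -13 (r(o) = (-5 - 4) - 4 = -9 - 4 = -13)
(11*r(2))*21 = (11*(-13))*21 = -143*21 = -3003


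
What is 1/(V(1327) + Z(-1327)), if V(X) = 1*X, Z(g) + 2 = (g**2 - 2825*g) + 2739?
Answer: 1/5513768 ≈ 1.8136e-7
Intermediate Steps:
Z(g) = 2737 + g**2 - 2825*g (Z(g) = -2 + ((g**2 - 2825*g) + 2739) = -2 + (2739 + g**2 - 2825*g) = 2737 + g**2 - 2825*g)
V(X) = X
1/(V(1327) + Z(-1327)) = 1/(1327 + (2737 + (-1327)**2 - 2825*(-1327))) = 1/(1327 + (2737 + 1760929 + 3748775)) = 1/(1327 + 5512441) = 1/5513768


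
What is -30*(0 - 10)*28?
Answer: 8400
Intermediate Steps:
-30*(0 - 10)*28 = -30*(-10)*28 = 300*28 = 8400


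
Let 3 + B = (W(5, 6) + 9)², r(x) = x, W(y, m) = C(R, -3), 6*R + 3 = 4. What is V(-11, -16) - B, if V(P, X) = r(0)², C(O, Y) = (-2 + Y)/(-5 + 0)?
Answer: -97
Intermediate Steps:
R = ⅙ (R = -½ + (⅙)*4 = -½ + ⅔ = ⅙ ≈ 0.16667)
C(O, Y) = ⅖ - Y/5 (C(O, Y) = (-2 + Y)/(-5) = (-2 + Y)*(-⅕) = ⅖ - Y/5)
W(y, m) = 1 (W(y, m) = ⅖ - ⅕*(-3) = ⅖ + ⅗ = 1)
V(P, X) = 0 (V(P, X) = 0² = 0)
B = 97 (B = -3 + (1 + 9)² = -3 + 10² = -3 + 100 = 97)
V(-11, -16) - B = 0 - 1*97 = 0 - 97 = -97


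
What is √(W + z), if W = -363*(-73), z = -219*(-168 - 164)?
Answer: 3*√11023 ≈ 314.97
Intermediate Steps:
z = 72708 (z = -219*(-332) = 72708)
W = 26499
√(W + z) = √(26499 + 72708) = √99207 = 3*√11023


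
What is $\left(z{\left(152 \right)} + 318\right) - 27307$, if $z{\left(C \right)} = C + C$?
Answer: $-26685$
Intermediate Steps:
$z{\left(C \right)} = 2 C$
$\left(z{\left(152 \right)} + 318\right) - 27307 = \left(2 \cdot 152 + 318\right) - 27307 = \left(304 + 318\right) - 27307 = 622 - 27307 = -26685$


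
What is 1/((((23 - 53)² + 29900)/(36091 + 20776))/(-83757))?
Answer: -4763009319/30800 ≈ -1.5464e+5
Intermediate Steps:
1/((((23 - 53)² + 29900)/(36091 + 20776))/(-83757)) = 1/((((-30)² + 29900)/56867)*(-1/83757)) = 1/(((900 + 29900)*(1/56867))*(-1/83757)) = 1/((30800*(1/56867))*(-1/83757)) = 1/((30800/56867)*(-1/83757)) = 1/(-30800/4763009319) = -4763009319/30800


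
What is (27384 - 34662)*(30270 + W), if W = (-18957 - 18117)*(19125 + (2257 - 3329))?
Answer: 4870922693256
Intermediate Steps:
W = -669296922 (W = -37074*(19125 - 1072) = -37074*18053 = -669296922)
(27384 - 34662)*(30270 + W) = (27384 - 34662)*(30270 - 669296922) = -7278*(-669266652) = 4870922693256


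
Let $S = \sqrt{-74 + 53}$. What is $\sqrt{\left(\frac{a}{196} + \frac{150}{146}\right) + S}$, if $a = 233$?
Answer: $\frac{\sqrt{2314757 + 1044484 i \sqrt{21}}}{1022} \approx 1.9113 + 1.1988 i$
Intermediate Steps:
$S = i \sqrt{21}$ ($S = \sqrt{-21} = i \sqrt{21} \approx 4.5826 i$)
$\sqrt{\left(\frac{a}{196} + \frac{150}{146}\right) + S} = \sqrt{\left(\frac{233}{196} + \frac{150}{146}\right) + i \sqrt{21}} = \sqrt{\left(233 \cdot \frac{1}{196} + 150 \cdot \frac{1}{146}\right) + i \sqrt{21}} = \sqrt{\left(\frac{233}{196} + \frac{75}{73}\right) + i \sqrt{21}} = \sqrt{\frac{31709}{14308} + i \sqrt{21}}$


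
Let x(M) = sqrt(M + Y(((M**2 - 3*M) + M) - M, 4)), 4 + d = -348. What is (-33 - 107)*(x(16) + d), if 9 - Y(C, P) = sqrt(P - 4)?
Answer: 48580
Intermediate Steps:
d = -352 (d = -4 - 348 = -352)
Y(C, P) = 9 - sqrt(-4 + P) (Y(C, P) = 9 - sqrt(P - 4) = 9 - sqrt(-4 + P))
x(M) = sqrt(9 + M) (x(M) = sqrt(M + (9 - sqrt(-4 + 4))) = sqrt(M + (9 - sqrt(0))) = sqrt(M + (9 - 1*0)) = sqrt(M + (9 + 0)) = sqrt(M + 9) = sqrt(9 + M))
(-33 - 107)*(x(16) + d) = (-33 - 107)*(sqrt(9 + 16) - 352) = -140*(sqrt(25) - 352) = -140*(5 - 352) = -140*(-347) = 48580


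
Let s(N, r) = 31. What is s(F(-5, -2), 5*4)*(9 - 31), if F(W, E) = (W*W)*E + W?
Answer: -682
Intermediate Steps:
F(W, E) = W + E*W**2 (F(W, E) = W**2*E + W = E*W**2 + W = W + E*W**2)
s(F(-5, -2), 5*4)*(9 - 31) = 31*(9 - 31) = 31*(-22) = -682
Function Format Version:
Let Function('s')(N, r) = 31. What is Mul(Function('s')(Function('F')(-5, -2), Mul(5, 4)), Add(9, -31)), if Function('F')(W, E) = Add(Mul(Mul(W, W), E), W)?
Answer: -682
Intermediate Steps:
Function('F')(W, E) = Add(W, Mul(E, Pow(W, 2))) (Function('F')(W, E) = Add(Mul(Pow(W, 2), E), W) = Add(Mul(E, Pow(W, 2)), W) = Add(W, Mul(E, Pow(W, 2))))
Mul(Function('s')(Function('F')(-5, -2), Mul(5, 4)), Add(9, -31)) = Mul(31, Add(9, -31)) = Mul(31, -22) = -682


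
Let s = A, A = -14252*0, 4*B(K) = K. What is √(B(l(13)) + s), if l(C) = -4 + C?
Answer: 3/2 ≈ 1.5000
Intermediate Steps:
B(K) = K/4
A = 0
s = 0
√(B(l(13)) + s) = √((-4 + 13)/4 + 0) = √((¼)*9 + 0) = √(9/4 + 0) = √(9/4) = 3/2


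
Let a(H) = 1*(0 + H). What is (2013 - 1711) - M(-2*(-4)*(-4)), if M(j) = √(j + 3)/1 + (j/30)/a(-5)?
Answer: 22634/75 - I*√29 ≈ 301.79 - 5.3852*I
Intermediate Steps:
a(H) = H (a(H) = 1*H = H)
M(j) = √(3 + j) - j/150 (M(j) = √(j + 3)/1 + (j/30)/(-5) = √(3 + j)*1 + (j*(1/30))*(-⅕) = √(3 + j) + (j/30)*(-⅕) = √(3 + j) - j/150)
(2013 - 1711) - M(-2*(-4)*(-4)) = (2013 - 1711) - (√(3 - 2*(-4)*(-4)) - (-2*(-4))*(-4)/150) = 302 - (√(3 + 8*(-4)) - 4*(-4)/75) = 302 - (√(3 - 32) - 1/150*(-32)) = 302 - (√(-29) + 16/75) = 302 - (I*√29 + 16/75) = 302 - (16/75 + I*√29) = 302 + (-16/75 - I*√29) = 22634/75 - I*√29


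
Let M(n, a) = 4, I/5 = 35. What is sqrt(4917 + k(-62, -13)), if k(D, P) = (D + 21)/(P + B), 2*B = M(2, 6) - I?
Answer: sqrt(190840007)/197 ≈ 70.124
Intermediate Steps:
I = 175 (I = 5*35 = 175)
B = -171/2 (B = (4 - 1*175)/2 = (4 - 175)/2 = (1/2)*(-171) = -171/2 ≈ -85.500)
k(D, P) = (21 + D)/(-171/2 + P) (k(D, P) = (D + 21)/(P - 171/2) = (21 + D)/(-171/2 + P))
sqrt(4917 + k(-62, -13)) = sqrt(4917 + 2*(21 - 62)/(-171 + 2*(-13))) = sqrt(4917 + 2*(-41)/(-171 - 26)) = sqrt(4917 + 2*(-41)/(-197)) = sqrt(4917 + 2*(-1/197)*(-41)) = sqrt(4917 + 82/197) = sqrt(968731/197) = sqrt(190840007)/197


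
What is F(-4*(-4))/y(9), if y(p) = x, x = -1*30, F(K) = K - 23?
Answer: 7/30 ≈ 0.23333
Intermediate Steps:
F(K) = -23 + K
x = -30
y(p) = -30
F(-4*(-4))/y(9) = (-23 - 4*(-4))/(-30) = (-23 + 16)*(-1/30) = -7*(-1/30) = 7/30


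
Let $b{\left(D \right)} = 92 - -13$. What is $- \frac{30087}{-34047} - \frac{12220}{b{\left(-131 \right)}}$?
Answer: $- \frac{3058483}{26481} \approx -115.5$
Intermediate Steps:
$b{\left(D \right)} = 105$ ($b{\left(D \right)} = 92 + 13 = 105$)
$- \frac{30087}{-34047} - \frac{12220}{b{\left(-131 \right)}} = - \frac{30087}{-34047} - \frac{12220}{105} = \left(-30087\right) \left(- \frac{1}{34047}\right) - \frac{2444}{21} = \frac{3343}{3783} - \frac{2444}{21} = - \frac{3058483}{26481}$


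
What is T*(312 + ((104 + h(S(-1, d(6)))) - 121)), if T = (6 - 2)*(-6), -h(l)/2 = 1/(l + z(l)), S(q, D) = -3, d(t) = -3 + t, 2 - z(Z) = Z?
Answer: -7056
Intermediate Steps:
z(Z) = 2 - Z
h(l) = -1 (h(l) = -2/(l + (2 - l)) = -2/2 = -2*1/2 = -1)
T = -24 (T = 4*(-6) = -24)
T*(312 + ((104 + h(S(-1, d(6)))) - 121)) = -24*(312 + ((104 - 1) - 121)) = -24*(312 + (103 - 121)) = -24*(312 - 18) = -24*294 = -7056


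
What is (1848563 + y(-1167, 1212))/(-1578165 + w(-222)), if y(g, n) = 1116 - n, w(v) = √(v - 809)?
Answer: -2917185923055/2490604768256 - 1848467*I*√1031/2490604768256 ≈ -1.1713 - 2.3831e-5*I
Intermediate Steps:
w(v) = √(-809 + v)
(1848563 + y(-1167, 1212))/(-1578165 + w(-222)) = (1848563 + (1116 - 1*1212))/(-1578165 + √(-809 - 222)) = (1848563 + (1116 - 1212))/(-1578165 + √(-1031)) = (1848563 - 96)/(-1578165 + I*√1031) = 1848467/(-1578165 + I*√1031)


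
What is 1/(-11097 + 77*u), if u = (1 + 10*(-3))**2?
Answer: 1/53660 ≈ 1.8636e-5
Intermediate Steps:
u = 841 (u = (1 - 30)**2 = (-29)**2 = 841)
1/(-11097 + 77*u) = 1/(-11097 + 77*841) = 1/(-11097 + 64757) = 1/53660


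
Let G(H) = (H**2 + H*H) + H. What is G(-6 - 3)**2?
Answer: 23409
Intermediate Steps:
G(H) = H + 2*H**2 (G(H) = (H**2 + H**2) + H = 2*H**2 + H = H + 2*H**2)
G(-6 - 3)**2 = ((-6 - 3)*(1 + 2*(-6 - 3)))**2 = (-9*(1 + 2*(-9)))**2 = (-9*(1 - 18))**2 = (-9*(-17))**2 = 153**2 = 23409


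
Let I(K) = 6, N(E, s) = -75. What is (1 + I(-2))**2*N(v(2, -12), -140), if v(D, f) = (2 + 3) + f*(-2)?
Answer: -3675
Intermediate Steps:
v(D, f) = 5 - 2*f
(1 + I(-2))**2*N(v(2, -12), -140) = (1 + 6)**2*(-75) = 7**2*(-75) = 49*(-75) = -3675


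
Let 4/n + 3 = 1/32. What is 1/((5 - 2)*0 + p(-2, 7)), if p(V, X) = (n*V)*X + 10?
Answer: 95/2742 ≈ 0.034646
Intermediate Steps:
n = -128/95 (n = 4/(-3 + 1/32) = 4/(-95/32) = 4*(-32/95) = -128/95 ≈ -1.3474)
p(V, X) = 10 - 128*V*X/95 (p(V, X) = (-128*V/95)*X + 10 = -128*V*X/95 + 10 = 10 - 128*V*X/95)
1/((5 - 2)*0 + p(-2, 7)) = 1/((5 - 2)*0 + (10 - 128/95*(-2)*7)) = 1/(3*0 + (10 + 1792/95)) = 1/(0 + 2742/95) = 1/(2742/95) = 95/2742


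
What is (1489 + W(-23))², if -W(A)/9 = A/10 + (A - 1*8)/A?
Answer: 118639602481/52900 ≈ 2.2427e+6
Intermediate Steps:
W(A) = -9*A/10 - 9*(-8 + A)/A (W(A) = -9*(A/10 + (A - 1*8)/A) = -9*(A*(⅒) + (A - 8)/A) = -9*(A/10 + (-8 + A)/A) = -9*A/10 - 9*(-8 + A)/A)
(1489 + W(-23))² = (1489 + (-9 + 72/(-23) - 9/10*(-23)))² = (1489 + (-9 + 72*(-1/23) + 207/10))² = (1489 + (-9 - 72/23 + 207/10))² = (1489 + 1971/230)² = (344441/230)² = 118639602481/52900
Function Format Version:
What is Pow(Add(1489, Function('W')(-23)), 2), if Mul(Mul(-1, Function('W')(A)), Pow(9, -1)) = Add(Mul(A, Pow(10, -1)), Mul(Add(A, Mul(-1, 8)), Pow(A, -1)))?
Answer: Rational(118639602481, 52900) ≈ 2.2427e+6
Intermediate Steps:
Function('W')(A) = Add(Mul(Rational(-9, 10), A), Mul(-9, Pow(A, -1), Add(-8, A))) (Function('W')(A) = Mul(-9, Add(Mul(A, Pow(10, -1)), Mul(Add(A, Mul(-1, 8)), Pow(A, -1)))) = Mul(-9, Add(Mul(A, Rational(1, 10)), Mul(Add(A, -8), Pow(A, -1)))) = Mul(-9, Add(Mul(Rational(1, 10), A), Mul(Add(-8, A), Pow(A, -1)))) = Mul(-9, Add(Mul(Rational(1, 10), A), Mul(Pow(A, -1), Add(-8, A)))) = Add(Mul(Rational(-9, 10), A), Mul(-9, Pow(A, -1), Add(-8, A))))
Pow(Add(1489, Function('W')(-23)), 2) = Pow(Add(1489, Add(-9, Mul(72, Pow(-23, -1)), Mul(Rational(-9, 10), -23))), 2) = Pow(Add(1489, Add(-9, Mul(72, Rational(-1, 23)), Rational(207, 10))), 2) = Pow(Add(1489, Add(-9, Rational(-72, 23), Rational(207, 10))), 2) = Pow(Add(1489, Rational(1971, 230)), 2) = Pow(Rational(344441, 230), 2) = Rational(118639602481, 52900)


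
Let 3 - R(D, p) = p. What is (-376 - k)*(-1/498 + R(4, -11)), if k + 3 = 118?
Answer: -3422761/498 ≈ -6873.0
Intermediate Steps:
k = 115 (k = -3 + 118 = 115)
R(D, p) = 3 - p
(-376 - k)*(-1/498 + R(4, -11)) = (-376 - 1*115)*(-1/498 + (3 - 1*(-11))) = (-376 - 115)*(-1*1/498 + (3 + 11)) = -491*(-1/498 + 14) = -491*6971/498 = -3422761/498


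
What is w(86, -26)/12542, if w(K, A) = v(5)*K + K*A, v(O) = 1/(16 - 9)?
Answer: -7783/43897 ≈ -0.17730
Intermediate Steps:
v(O) = ⅐ (v(O) = 1/7 = ⅐)
w(K, A) = K/7 + A*K (w(K, A) = K/7 + K*A = K/7 + A*K)
w(86, -26)/12542 = (86*(⅐ - 26))/12542 = (86*(-181/7))*(1/12542) = -15566/7*1/12542 = -7783/43897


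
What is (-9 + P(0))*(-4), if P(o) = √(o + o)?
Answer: 36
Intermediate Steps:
P(o) = √2*√o (P(o) = √(2*o) = √2*√o)
(-9 + P(0))*(-4) = (-9 + √2*√0)*(-4) = (-9 + √2*0)*(-4) = (-9 + 0)*(-4) = -9*(-4) = 36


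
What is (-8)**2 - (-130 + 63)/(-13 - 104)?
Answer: 7421/117 ≈ 63.427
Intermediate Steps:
(-8)**2 - (-130 + 63)/(-13 - 104) = 64 - (-67)/(-117) = 64 - (-67)*(-1)/117 = 64 - 1*67/117 = 64 - 67/117 = 7421/117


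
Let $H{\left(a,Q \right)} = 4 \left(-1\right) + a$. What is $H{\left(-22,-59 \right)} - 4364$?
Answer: $-4390$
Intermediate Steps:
$H{\left(a,Q \right)} = -4 + a$
$H{\left(-22,-59 \right)} - 4364 = \left(-4 - 22\right) - 4364 = -26 - 4364 = -4390$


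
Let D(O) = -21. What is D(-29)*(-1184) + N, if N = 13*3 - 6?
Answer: 24897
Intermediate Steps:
N = 33 (N = 39 - 6 = 33)
D(-29)*(-1184) + N = -21*(-1184) + 33 = 24864 + 33 = 24897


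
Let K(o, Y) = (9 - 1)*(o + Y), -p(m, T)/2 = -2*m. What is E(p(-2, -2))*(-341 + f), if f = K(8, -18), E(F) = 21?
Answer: -8841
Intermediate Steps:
p(m, T) = 4*m (p(m, T) = -(-4)*m = 4*m)
K(o, Y) = 8*Y + 8*o (K(o, Y) = 8*(Y + o) = 8*Y + 8*o)
f = -80 (f = 8*(-18) + 8*8 = -144 + 64 = -80)
E(p(-2, -2))*(-341 + f) = 21*(-341 - 80) = 21*(-421) = -8841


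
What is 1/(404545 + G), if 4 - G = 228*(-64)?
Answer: 1/419141 ≈ 2.3858e-6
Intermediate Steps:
G = 14596 (G = 4 - 228*(-64) = 4 - 1*(-14592) = 4 + 14592 = 14596)
1/(404545 + G) = 1/(404545 + 14596) = 1/419141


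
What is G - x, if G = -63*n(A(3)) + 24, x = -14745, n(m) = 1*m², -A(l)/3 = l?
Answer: 9666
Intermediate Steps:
A(l) = -3*l
n(m) = m²
G = -5079 (G = -63*(-3*3)² + 24 = -63*(-9)² + 24 = -63*81 + 24 = -5103 + 24 = -5079)
G - x = -5079 - 1*(-14745) = -5079 + 14745 = 9666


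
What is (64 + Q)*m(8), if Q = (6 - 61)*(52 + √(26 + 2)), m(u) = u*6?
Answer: -134208 - 5280*√7 ≈ -1.4818e+5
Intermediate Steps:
m(u) = 6*u
Q = -2860 - 110*√7 (Q = -55*(52 + √28) = -55*(52 + 2*√7) = -2860 - 110*√7 ≈ -3151.0)
(64 + Q)*m(8) = (64 + (-2860 - 110*√7))*(6*8) = (-2796 - 110*√7)*48 = -134208 - 5280*√7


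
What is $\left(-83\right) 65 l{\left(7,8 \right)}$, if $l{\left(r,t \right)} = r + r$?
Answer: $-75530$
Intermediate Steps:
$l{\left(r,t \right)} = 2 r$
$\left(-83\right) 65 l{\left(7,8 \right)} = \left(-83\right) 65 \cdot 2 \cdot 7 = \left(-5395\right) 14 = -75530$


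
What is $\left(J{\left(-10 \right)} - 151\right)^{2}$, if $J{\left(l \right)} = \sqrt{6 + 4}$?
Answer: $\left(151 - \sqrt{10}\right)^{2} \approx 21856.0$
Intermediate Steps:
$J{\left(l \right)} = \sqrt{10}$
$\left(J{\left(-10 \right)} - 151\right)^{2} = \left(\sqrt{10} - 151\right)^{2} = \left(-151 + \sqrt{10}\right)^{2}$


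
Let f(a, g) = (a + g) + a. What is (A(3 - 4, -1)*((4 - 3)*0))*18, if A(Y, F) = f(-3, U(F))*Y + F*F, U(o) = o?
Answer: 0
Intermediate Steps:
f(a, g) = g + 2*a
A(Y, F) = F**2 + Y*(-6 + F) (A(Y, F) = (F + 2*(-3))*Y + F*F = (F - 6)*Y + F**2 = (-6 + F)*Y + F**2 = Y*(-6 + F) + F**2 = F**2 + Y*(-6 + F))
(A(3 - 4, -1)*((4 - 3)*0))*18 = (((-1)**2 + (3 - 4)*(-6 - 1))*((4 - 3)*0))*18 = ((1 - 1*(-7))*(1*0))*18 = ((1 + 7)*0)*18 = (8*0)*18 = 0*18 = 0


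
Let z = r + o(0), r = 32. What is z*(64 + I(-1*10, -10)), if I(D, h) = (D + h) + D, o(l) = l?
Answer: 1088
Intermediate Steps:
I(D, h) = h + 2*D
z = 32 (z = 32 + 0 = 32)
z*(64 + I(-1*10, -10)) = 32*(64 + (-10 + 2*(-1*10))) = 32*(64 + (-10 + 2*(-10))) = 32*(64 + (-10 - 20)) = 32*(64 - 30) = 32*34 = 1088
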